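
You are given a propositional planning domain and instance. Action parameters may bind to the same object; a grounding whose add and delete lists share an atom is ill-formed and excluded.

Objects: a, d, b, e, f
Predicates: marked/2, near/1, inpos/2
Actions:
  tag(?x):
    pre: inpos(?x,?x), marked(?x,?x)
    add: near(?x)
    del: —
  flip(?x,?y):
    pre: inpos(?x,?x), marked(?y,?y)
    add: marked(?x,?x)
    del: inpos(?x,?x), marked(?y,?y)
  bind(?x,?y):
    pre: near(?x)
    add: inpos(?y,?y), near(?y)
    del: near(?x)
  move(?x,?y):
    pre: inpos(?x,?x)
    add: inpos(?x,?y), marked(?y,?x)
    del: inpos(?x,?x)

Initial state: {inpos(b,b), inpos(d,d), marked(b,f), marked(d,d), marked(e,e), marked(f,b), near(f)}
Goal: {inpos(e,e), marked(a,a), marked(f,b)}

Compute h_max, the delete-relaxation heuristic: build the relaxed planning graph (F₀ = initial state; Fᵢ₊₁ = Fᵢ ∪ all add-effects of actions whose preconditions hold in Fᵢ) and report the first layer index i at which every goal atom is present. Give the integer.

F0 = init (7 atoms)
F1 = F0 ∪ {inpos(a,a), inpos(b,a), inpos(b,d), inpos(b,e), inpos(b,f), inpos(d,a), inpos(d,b), inpos(d,e), inpos(d,f), inpos(e,e), marked(a,b), marked(a,d), marked(b,b), marked(b,d), marked(d,b), marked(e,b), marked(e,d), marked(f,d), near(a), near(b), near(d), near(e)}  (29 atoms)
F2 = F1 ∪ {inpos(a,b), inpos(a,d), inpos(a,e), inpos(a,f), inpos(e,a), inpos(e,b), inpos(e,d), inpos(e,f), inpos(f,f), marked(a,a), marked(a,e), marked(b,a), marked(b,e), marked(d,a), marked(d,e), marked(e,a), marked(f,a), marked(f,e)}  (47 atoms)
goal ⊆ F2  ⇒  h_max = 2

2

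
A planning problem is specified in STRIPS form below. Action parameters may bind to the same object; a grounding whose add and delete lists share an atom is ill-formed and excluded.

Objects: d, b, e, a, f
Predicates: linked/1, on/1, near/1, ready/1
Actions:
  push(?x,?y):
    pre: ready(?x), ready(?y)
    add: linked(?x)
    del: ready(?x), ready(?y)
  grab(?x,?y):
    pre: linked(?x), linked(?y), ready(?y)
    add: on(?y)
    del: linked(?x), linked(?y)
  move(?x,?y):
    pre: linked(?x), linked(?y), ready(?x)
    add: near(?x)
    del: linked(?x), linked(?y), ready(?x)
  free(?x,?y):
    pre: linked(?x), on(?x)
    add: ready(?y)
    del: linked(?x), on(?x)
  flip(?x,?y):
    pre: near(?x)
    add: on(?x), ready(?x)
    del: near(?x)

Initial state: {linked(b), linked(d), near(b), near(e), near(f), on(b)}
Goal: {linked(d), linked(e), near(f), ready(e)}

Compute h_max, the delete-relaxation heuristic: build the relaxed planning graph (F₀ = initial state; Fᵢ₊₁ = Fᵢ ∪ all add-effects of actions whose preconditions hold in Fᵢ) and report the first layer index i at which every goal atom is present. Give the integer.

F0 = init (6 atoms)
F1 = F0 ∪ {on(e), on(f), ready(a), ready(b), ready(d), ready(e), ready(f)}  (13 atoms)
F2 = F1 ∪ {linked(a), linked(e), linked(f), near(d), on(d)}  (18 atoms)
goal ⊆ F2  ⇒  h_max = 2

2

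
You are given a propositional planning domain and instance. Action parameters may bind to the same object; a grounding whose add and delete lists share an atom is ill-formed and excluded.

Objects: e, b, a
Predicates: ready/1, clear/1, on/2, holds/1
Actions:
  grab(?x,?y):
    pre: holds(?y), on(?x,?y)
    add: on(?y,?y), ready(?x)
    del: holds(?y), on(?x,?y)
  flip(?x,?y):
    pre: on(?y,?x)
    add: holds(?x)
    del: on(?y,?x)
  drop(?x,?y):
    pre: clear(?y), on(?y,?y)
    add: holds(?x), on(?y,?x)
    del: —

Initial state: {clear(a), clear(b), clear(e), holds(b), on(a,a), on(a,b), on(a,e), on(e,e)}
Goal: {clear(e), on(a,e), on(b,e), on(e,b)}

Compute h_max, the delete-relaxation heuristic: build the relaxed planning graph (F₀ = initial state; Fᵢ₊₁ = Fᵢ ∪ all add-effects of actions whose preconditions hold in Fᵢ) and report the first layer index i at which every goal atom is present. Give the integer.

2

F0 = init (8 atoms)
F1 = F0 ∪ {holds(a), holds(e), on(b,b), on(e,a), on(e,b), ready(a)}  (14 atoms)
F2 = F1 ∪ {on(b,a), on(b,e), ready(e)}  (17 atoms)
goal ⊆ F2  ⇒  h_max = 2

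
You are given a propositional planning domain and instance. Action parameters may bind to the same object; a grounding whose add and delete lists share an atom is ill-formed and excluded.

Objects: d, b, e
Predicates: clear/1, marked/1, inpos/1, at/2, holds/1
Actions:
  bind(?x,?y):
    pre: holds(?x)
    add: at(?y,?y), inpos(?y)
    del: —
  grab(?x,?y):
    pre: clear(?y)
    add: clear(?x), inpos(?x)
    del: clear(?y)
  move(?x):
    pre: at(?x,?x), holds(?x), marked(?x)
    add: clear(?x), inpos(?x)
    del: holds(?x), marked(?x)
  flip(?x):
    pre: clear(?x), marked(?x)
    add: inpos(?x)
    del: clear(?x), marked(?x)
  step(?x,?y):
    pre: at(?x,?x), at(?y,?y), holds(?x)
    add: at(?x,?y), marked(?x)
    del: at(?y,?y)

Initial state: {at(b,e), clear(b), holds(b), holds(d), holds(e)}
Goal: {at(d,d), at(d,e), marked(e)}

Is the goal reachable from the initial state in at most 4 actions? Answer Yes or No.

No

1. bind(d,d)  →  {at(b,e), at(d,d), clear(b), holds(b), holds(d), holds(e), inpos(d)}
2. bind(d,b)  →  {at(b,b), at(b,e), at(d,d), clear(b), holds(b), holds(d), holds(e), inpos(b), inpos(d)}
3. bind(d,e)  →  {at(b,b), at(b,e), at(d,d), at(e,e), clear(b), holds(b), holds(d), holds(e), inpos(b), inpos(d), inpos(e)}
4. step(e,b)  →  {at(b,e), at(d,d), at(e,b), at(e,e), clear(b), holds(b), holds(d), holds(e), inpos(b), inpos(d), inpos(e), marked(e)}
5. step(d,e)  →  {at(b,e), at(d,d), at(d,e), at(e,b), clear(b), holds(b), holds(d), holds(e), inpos(b), inpos(d), inpos(e), marked(d), marked(e)}
optimal plan length = 5; 5 > 4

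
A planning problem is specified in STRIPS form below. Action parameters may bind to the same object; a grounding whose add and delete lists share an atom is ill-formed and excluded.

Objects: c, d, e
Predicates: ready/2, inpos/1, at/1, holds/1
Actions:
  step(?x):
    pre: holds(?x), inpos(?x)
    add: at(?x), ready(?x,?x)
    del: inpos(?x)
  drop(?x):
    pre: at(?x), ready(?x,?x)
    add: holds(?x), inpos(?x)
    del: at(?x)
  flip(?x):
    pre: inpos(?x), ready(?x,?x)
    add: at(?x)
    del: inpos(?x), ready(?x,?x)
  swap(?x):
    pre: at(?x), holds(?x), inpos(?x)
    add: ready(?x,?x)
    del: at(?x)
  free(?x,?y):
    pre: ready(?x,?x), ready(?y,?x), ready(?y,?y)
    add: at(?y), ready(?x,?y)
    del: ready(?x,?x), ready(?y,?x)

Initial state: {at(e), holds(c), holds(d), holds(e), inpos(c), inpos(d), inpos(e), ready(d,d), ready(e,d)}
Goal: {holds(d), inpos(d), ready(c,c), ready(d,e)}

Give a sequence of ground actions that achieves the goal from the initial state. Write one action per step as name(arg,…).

1. step(c)  →  {at(c), at(e), holds(c), holds(d), holds(e), inpos(d), inpos(e), ready(c,c), ready(d,d), ready(e,d)}
2. step(e)  →  {at(c), at(e), holds(c), holds(d), holds(e), inpos(d), ready(c,c), ready(d,d), ready(e,d), ready(e,e)}
3. free(d,e)  →  {at(c), at(e), holds(c), holds(d), holds(e), inpos(d), ready(c,c), ready(d,e), ready(e,e)}

step(c); step(e); free(d,e)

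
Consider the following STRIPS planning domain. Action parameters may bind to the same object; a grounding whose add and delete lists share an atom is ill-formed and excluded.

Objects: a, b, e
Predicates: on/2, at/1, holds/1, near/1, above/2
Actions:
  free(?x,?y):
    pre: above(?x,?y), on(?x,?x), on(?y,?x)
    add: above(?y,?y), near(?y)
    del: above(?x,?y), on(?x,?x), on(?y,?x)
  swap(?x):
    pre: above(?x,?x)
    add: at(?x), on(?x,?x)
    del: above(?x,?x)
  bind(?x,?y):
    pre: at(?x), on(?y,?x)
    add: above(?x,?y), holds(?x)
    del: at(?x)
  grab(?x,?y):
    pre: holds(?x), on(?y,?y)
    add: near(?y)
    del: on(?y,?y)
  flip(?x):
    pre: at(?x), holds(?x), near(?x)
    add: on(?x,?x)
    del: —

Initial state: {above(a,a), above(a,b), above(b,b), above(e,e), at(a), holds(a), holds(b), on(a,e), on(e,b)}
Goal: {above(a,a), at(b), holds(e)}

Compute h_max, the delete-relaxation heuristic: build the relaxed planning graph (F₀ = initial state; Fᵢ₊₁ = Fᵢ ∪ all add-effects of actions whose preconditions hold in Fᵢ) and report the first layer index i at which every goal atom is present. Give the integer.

F0 = init (9 atoms)
F1 = F0 ∪ {at(b), at(e), on(a,a), on(b,b), on(e,e)}  (14 atoms)
F2 = F1 ∪ {above(b,e), above(e,a), holds(e), near(a), near(b), near(e)}  (20 atoms)
goal ⊆ F2  ⇒  h_max = 2

2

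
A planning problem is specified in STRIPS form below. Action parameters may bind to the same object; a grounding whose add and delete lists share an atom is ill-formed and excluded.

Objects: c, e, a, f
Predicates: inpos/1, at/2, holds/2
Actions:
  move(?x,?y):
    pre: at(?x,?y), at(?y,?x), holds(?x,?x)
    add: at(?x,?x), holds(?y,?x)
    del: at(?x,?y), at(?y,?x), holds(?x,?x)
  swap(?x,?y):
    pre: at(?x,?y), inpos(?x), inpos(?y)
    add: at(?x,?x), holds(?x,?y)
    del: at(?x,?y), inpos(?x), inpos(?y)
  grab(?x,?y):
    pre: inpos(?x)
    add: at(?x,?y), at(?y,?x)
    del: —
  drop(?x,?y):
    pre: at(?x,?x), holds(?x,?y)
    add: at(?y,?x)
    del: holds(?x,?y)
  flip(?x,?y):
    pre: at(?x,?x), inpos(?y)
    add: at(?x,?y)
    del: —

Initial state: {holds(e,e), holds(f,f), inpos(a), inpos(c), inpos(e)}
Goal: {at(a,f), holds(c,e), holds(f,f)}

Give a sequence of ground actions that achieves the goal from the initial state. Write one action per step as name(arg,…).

grab(c,e); move(e,c); grab(a,f)

1. grab(c,e)  →  {at(c,e), at(e,c), holds(e,e), holds(f,f), inpos(a), inpos(c), inpos(e)}
2. move(e,c)  →  {at(e,e), holds(c,e), holds(f,f), inpos(a), inpos(c), inpos(e)}
3. grab(a,f)  →  {at(a,f), at(e,e), at(f,a), holds(c,e), holds(f,f), inpos(a), inpos(c), inpos(e)}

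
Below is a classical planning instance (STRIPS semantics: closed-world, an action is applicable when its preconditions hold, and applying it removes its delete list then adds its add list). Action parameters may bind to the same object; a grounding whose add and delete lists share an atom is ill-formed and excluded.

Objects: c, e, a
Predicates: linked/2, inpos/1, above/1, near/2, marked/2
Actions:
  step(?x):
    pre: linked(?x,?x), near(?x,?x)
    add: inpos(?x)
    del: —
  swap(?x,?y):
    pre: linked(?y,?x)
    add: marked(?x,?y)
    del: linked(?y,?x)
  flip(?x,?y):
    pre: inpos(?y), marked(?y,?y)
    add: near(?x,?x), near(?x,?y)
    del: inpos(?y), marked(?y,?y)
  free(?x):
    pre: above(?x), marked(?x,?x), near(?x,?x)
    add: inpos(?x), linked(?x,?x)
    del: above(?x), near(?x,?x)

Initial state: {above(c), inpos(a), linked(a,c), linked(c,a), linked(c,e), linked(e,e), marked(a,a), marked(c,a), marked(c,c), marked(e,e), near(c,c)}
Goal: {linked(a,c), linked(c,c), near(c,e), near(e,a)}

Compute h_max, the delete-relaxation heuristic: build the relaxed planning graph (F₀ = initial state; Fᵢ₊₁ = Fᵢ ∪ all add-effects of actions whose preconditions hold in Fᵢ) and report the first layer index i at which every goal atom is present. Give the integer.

3

F0 = init (11 atoms)
F1 = F0 ∪ {inpos(c), linked(c,c), marked(a,c), marked(e,c), near(a,a), near(c,a), near(e,a), near(e,e)}  (19 atoms)
F2 = F1 ∪ {inpos(e), near(a,c), near(e,c)}  (22 atoms)
F3 = F2 ∪ {near(a,e), near(c,e)}  (24 atoms)
goal ⊆ F3  ⇒  h_max = 3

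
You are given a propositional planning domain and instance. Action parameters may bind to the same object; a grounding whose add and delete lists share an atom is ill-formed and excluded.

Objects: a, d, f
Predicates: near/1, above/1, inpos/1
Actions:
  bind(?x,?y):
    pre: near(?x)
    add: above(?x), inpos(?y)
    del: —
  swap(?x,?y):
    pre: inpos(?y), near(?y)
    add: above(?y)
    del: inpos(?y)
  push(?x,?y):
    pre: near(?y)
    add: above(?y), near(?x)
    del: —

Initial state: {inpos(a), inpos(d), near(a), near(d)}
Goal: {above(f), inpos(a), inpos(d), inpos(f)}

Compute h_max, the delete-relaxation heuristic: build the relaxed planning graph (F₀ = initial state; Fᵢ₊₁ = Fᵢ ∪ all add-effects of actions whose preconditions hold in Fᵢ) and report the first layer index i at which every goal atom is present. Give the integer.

2

F0 = init (4 atoms)
F1 = F0 ∪ {above(a), above(d), inpos(f), near(f)}  (8 atoms)
F2 = F1 ∪ {above(f)}  (9 atoms)
goal ⊆ F2  ⇒  h_max = 2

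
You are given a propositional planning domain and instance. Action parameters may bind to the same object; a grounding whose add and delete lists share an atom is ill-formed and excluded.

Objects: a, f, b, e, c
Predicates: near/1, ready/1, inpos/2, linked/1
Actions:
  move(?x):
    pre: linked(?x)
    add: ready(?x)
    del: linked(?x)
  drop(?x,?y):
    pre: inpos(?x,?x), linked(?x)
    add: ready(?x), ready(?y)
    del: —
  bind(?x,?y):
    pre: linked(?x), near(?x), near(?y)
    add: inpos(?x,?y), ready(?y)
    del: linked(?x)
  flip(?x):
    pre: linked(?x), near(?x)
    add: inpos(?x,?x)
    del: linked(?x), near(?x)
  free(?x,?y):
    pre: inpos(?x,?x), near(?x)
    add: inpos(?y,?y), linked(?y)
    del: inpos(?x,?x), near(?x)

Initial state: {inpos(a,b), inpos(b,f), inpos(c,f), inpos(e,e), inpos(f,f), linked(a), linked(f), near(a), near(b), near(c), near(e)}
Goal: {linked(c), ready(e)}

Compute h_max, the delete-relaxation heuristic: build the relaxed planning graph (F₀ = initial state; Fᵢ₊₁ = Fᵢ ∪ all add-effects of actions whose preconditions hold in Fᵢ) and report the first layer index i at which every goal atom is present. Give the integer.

1

F0 = init (11 atoms)
F1 = F0 ∪ {inpos(a,a), inpos(a,c), inpos(a,e), inpos(b,b), inpos(c,c), linked(b), linked(c), ready(a), ready(b), ready(c), ready(e), ready(f)}  (23 atoms)
goal ⊆ F1  ⇒  h_max = 1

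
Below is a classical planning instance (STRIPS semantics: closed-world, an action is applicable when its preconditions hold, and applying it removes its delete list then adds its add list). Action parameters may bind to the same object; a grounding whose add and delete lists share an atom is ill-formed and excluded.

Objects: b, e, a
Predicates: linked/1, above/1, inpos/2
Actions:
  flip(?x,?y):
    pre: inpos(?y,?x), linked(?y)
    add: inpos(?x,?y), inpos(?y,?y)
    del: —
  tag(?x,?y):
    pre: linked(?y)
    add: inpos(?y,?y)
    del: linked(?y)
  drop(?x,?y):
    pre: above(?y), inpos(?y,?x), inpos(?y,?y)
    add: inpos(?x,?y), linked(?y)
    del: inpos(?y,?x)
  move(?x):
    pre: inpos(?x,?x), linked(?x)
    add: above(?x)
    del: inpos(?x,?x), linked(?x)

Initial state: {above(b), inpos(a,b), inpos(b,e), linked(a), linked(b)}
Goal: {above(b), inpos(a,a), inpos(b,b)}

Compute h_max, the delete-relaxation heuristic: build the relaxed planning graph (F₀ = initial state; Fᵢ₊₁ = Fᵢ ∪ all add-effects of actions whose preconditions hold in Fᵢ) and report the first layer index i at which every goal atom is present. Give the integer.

1

F0 = init (5 atoms)
F1 = F0 ∪ {inpos(a,a), inpos(b,a), inpos(b,b), inpos(e,b)}  (9 atoms)
goal ⊆ F1  ⇒  h_max = 1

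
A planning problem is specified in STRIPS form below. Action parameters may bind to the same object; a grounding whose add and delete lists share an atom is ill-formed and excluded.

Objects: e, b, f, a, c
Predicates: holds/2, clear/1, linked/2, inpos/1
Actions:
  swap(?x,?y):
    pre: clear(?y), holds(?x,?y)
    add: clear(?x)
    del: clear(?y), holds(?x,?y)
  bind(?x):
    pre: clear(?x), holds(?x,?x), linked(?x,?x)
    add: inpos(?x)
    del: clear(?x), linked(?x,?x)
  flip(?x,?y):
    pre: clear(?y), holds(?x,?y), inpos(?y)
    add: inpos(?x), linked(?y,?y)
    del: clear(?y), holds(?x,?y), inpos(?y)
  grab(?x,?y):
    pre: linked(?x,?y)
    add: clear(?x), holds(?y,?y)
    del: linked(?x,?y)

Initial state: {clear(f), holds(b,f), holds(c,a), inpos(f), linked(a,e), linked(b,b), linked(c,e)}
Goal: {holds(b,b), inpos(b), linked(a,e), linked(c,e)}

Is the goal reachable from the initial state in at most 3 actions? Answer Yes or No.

1. flip(b,f)  →  {holds(c,a), inpos(b), linked(a,e), linked(b,b), linked(c,e), linked(f,f)}
2. grab(b,b)  →  {clear(b), holds(b,b), holds(c,a), inpos(b), linked(a,e), linked(c,e), linked(f,f)}
optimal plan length = 2; 2 ≤ 3

Yes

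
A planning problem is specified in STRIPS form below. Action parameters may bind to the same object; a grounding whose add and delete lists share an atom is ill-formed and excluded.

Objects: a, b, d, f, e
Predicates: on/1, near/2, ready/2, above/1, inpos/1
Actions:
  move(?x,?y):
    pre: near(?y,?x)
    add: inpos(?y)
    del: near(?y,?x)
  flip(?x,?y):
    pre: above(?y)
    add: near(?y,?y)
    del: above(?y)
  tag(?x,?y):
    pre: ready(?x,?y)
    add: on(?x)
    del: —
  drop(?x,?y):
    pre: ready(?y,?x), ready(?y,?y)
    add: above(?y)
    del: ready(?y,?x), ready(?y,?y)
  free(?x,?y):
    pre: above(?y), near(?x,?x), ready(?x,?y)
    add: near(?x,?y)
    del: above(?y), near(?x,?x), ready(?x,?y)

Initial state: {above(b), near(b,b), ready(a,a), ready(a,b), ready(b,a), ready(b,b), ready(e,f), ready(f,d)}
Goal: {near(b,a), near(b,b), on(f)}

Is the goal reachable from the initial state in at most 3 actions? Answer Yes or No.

1. tag(f,d)  →  {above(b), near(b,b), on(f), ready(a,a), ready(a,b), ready(b,a), ready(b,b), ready(e,f), ready(f,d)}
2. drop(a,a)  →  {above(a), above(b), near(b,b), on(f), ready(a,b), ready(b,a), ready(b,b), ready(e,f), ready(f,d)}
3. free(b,a)  →  {above(b), near(b,a), on(f), ready(a,b), ready(b,b), ready(e,f), ready(f,d)}
4. flip(a,b)  →  {near(b,a), near(b,b), on(f), ready(a,b), ready(b,b), ready(e,f), ready(f,d)}
optimal plan length = 4; 4 > 3

No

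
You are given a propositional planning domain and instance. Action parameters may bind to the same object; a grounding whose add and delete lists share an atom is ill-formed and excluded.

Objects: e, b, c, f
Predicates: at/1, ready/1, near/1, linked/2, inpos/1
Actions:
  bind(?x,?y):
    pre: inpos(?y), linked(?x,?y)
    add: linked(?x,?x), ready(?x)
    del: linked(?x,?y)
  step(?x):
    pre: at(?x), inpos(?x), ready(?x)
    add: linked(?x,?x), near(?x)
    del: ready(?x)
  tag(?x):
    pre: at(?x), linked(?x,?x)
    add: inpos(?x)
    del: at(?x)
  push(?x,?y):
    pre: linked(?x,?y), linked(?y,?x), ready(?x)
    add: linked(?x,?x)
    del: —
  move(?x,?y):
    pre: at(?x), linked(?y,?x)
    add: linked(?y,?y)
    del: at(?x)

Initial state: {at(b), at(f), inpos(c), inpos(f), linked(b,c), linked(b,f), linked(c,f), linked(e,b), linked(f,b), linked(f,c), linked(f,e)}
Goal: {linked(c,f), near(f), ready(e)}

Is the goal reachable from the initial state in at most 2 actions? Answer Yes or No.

1. bind(b,c)  →  {at(b), at(f), inpos(c), inpos(f), linked(b,b), linked(b,f), linked(c,f), linked(e,b), linked(f,b), linked(f,c), linked(f,e), ready(b)}
2. bind(f,c)  →  {at(b), at(f), inpos(c), inpos(f), linked(b,b), linked(b,f), linked(c,f), linked(e,b), linked(f,b), linked(f,e), linked(f,f), ready(b), ready(f)}
3. step(f)  →  {at(b), at(f), inpos(c), inpos(f), linked(b,b), linked(b,f), linked(c,f), linked(e,b), linked(f,b), linked(f,e), linked(f,f), near(f), ready(b)}
4. tag(b)  →  {at(f), inpos(b), inpos(c), inpos(f), linked(b,b), linked(b,f), linked(c,f), linked(e,b), linked(f,b), linked(f,e), linked(f,f), near(f), ready(b)}
5. bind(e,b)  →  {at(f), inpos(b), inpos(c), inpos(f), linked(b,b), linked(b,f), linked(c,f), linked(e,e), linked(f,b), linked(f,e), linked(f,f), near(f), ready(b), ready(e)}
optimal plan length = 5; 5 > 2

No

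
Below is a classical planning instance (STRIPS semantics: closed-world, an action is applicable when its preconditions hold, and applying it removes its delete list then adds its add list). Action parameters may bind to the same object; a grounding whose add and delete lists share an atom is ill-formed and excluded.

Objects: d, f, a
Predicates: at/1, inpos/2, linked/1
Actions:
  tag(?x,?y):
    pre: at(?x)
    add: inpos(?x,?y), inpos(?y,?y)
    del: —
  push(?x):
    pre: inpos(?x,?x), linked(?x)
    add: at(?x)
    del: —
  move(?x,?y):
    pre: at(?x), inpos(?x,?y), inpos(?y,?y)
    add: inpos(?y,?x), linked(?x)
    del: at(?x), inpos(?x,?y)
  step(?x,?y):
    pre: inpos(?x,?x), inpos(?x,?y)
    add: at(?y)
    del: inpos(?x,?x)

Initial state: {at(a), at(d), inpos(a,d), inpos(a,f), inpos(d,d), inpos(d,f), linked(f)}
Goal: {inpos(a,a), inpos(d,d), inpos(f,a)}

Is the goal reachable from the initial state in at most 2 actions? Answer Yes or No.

No

1. tag(d,f)  →  {at(a), at(d), inpos(a,d), inpos(a,f), inpos(d,d), inpos(d,f), inpos(f,f), linked(f)}
2. tag(d,a)  →  {at(a), at(d), inpos(a,a), inpos(a,d), inpos(a,f), inpos(d,a), inpos(d,d), inpos(d,f), inpos(f,f), linked(f)}
3. move(a,f)  →  {at(d), inpos(a,a), inpos(a,d), inpos(d,a), inpos(d,d), inpos(d,f), inpos(f,a), inpos(f,f), linked(a), linked(f)}
optimal plan length = 3; 3 > 2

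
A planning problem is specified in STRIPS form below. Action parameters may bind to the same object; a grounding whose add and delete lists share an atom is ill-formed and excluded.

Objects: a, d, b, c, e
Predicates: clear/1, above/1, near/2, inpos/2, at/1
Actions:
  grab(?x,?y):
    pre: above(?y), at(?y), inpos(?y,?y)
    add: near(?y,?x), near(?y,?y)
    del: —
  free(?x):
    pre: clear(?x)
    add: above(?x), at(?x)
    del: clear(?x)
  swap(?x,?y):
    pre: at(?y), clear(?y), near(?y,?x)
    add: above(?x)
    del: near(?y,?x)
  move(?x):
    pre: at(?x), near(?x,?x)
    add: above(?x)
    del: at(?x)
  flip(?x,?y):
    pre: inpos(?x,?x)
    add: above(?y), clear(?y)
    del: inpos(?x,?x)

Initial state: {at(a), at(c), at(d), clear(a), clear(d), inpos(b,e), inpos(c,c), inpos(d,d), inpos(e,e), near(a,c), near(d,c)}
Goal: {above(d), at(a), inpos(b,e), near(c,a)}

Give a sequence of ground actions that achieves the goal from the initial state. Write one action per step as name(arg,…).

1. free(d)  →  {above(d), at(a), at(c), at(d), clear(a), inpos(b,e), inpos(c,c), inpos(d,d), inpos(e,e), near(a,c), near(d,c)}
2. swap(c,a)  →  {above(c), above(d), at(a), at(c), at(d), clear(a), inpos(b,e), inpos(c,c), inpos(d,d), inpos(e,e), near(d,c)}
3. grab(a,c)  →  {above(c), above(d), at(a), at(c), at(d), clear(a), inpos(b,e), inpos(c,c), inpos(d,d), inpos(e,e), near(c,a), near(c,c), near(d,c)}

free(d); swap(c,a); grab(a,c)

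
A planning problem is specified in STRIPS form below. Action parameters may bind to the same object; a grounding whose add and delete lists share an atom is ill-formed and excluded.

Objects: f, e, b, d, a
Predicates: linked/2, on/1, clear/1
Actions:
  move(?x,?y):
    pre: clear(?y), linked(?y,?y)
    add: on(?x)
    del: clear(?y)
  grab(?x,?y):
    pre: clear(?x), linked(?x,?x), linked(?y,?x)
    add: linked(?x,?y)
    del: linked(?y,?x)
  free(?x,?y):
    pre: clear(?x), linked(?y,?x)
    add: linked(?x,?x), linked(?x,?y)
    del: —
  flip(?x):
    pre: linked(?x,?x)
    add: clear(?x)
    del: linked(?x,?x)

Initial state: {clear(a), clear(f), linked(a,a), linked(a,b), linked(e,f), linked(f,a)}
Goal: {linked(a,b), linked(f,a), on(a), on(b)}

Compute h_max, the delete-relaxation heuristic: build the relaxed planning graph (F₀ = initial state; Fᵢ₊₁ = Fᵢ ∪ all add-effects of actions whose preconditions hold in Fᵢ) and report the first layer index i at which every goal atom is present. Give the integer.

1

F0 = init (6 atoms)
F1 = F0 ∪ {linked(a,f), linked(f,e), linked(f,f), on(a), on(b), on(d), on(e), on(f)}  (14 atoms)
goal ⊆ F1  ⇒  h_max = 1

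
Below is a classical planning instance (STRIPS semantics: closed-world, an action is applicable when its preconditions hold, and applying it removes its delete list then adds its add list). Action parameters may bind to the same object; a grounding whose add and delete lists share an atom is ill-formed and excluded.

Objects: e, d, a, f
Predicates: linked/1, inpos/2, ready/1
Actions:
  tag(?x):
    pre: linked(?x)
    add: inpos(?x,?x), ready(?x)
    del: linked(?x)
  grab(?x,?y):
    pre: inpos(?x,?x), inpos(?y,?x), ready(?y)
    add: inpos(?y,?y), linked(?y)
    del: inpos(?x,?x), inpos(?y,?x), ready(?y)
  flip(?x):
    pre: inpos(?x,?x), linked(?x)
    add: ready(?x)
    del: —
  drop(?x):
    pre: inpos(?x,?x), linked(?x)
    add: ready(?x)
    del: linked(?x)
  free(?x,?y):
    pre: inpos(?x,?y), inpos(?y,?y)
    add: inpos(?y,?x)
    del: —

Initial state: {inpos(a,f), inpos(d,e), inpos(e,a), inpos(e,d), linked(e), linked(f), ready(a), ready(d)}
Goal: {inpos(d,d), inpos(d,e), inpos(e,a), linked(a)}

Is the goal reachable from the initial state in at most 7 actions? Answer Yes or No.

Yes

1. tag(e)  →  {inpos(a,f), inpos(d,e), inpos(e,a), inpos(e,d), inpos(e,e), linked(f), ready(a), ready(d), ready(e)}
2. tag(f)  →  {inpos(a,f), inpos(d,e), inpos(e,a), inpos(e,d), inpos(e,e), inpos(f,f), ready(a), ready(d), ready(e), ready(f)}
3. grab(e,d)  →  {inpos(a,f), inpos(d,d), inpos(e,a), inpos(e,d), inpos(f,f), linked(d), ready(a), ready(e), ready(f)}
4. grab(f,a)  →  {inpos(a,a), inpos(d,d), inpos(e,a), inpos(e,d), linked(a), linked(d), ready(e), ready(f)}
5. free(e,d)  →  {inpos(a,a), inpos(d,d), inpos(d,e), inpos(e,a), inpos(e,d), linked(a), linked(d), ready(e), ready(f)}
optimal plan length = 5; 5 ≤ 7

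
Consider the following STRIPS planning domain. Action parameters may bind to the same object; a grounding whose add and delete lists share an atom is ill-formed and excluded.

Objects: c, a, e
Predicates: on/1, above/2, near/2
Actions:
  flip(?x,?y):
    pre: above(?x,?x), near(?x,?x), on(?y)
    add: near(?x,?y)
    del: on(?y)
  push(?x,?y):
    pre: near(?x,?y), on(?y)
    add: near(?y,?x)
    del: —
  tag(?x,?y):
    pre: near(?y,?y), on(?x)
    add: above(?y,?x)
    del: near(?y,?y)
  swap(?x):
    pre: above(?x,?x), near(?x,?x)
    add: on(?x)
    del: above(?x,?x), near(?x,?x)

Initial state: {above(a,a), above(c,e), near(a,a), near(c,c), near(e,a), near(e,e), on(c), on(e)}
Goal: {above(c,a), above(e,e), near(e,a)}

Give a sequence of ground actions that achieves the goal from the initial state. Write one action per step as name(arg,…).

1. tag(e,e)  →  {above(a,a), above(c,e), above(e,e), near(a,a), near(c,c), near(e,a), on(c), on(e)}
2. swap(a)  →  {above(c,e), above(e,e), near(c,c), near(e,a), on(a), on(c), on(e)}
3. tag(a,c)  →  {above(c,a), above(c,e), above(e,e), near(e,a), on(a), on(c), on(e)}

tag(e,e); swap(a); tag(a,c)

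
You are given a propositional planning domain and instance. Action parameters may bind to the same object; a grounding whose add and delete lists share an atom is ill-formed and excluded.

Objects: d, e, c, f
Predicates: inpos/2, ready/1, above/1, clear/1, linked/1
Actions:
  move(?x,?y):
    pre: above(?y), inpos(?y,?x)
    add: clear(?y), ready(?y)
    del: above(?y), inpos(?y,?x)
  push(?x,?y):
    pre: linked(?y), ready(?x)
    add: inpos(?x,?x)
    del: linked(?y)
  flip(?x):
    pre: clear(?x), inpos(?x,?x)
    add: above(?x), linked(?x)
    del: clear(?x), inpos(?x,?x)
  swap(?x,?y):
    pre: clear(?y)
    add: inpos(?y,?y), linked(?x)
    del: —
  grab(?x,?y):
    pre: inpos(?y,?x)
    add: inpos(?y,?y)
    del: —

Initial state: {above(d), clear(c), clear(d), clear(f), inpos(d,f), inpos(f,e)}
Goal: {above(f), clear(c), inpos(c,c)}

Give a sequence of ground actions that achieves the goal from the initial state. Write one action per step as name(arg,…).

swap(d,c); swap(d,f); flip(f)

1. swap(d,c)  →  {above(d), clear(c), clear(d), clear(f), inpos(c,c), inpos(d,f), inpos(f,e), linked(d)}
2. swap(d,f)  →  {above(d), clear(c), clear(d), clear(f), inpos(c,c), inpos(d,f), inpos(f,e), inpos(f,f), linked(d)}
3. flip(f)  →  {above(d), above(f), clear(c), clear(d), inpos(c,c), inpos(d,f), inpos(f,e), linked(d), linked(f)}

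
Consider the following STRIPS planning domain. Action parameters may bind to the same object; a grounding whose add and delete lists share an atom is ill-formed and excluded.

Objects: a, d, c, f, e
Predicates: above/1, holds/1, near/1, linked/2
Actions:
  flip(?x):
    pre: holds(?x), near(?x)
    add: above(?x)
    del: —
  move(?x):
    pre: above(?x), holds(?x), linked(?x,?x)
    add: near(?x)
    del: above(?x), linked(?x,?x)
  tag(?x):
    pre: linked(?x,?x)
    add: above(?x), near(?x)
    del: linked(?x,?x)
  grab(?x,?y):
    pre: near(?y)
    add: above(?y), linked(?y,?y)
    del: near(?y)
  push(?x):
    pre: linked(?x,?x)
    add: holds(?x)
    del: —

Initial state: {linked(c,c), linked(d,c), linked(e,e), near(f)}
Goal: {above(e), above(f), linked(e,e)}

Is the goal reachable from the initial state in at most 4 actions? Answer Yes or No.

Yes

1. tag(e)  →  {above(e), linked(c,c), linked(d,c), near(e), near(f)}
2. grab(a,f)  →  {above(e), above(f), linked(c,c), linked(d,c), linked(f,f), near(e)}
3. grab(a,e)  →  {above(e), above(f), linked(c,c), linked(d,c), linked(e,e), linked(f,f)}
optimal plan length = 3; 3 ≤ 4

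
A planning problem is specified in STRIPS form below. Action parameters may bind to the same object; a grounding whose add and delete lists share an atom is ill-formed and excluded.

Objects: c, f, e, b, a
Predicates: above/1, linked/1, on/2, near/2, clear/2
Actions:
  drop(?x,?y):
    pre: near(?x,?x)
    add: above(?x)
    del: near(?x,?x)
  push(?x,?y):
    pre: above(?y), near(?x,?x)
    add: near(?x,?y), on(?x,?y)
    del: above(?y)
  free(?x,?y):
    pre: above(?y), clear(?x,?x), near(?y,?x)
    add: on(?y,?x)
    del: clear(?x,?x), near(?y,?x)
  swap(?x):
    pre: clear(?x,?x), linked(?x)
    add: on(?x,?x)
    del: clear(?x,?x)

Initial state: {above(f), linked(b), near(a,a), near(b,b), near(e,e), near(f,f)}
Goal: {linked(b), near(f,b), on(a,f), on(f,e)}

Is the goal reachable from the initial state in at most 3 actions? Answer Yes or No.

No

1. drop(e,c)  →  {above(e), above(f), linked(b), near(a,a), near(b,b), near(f,f)}
2. drop(b,c)  →  {above(b), above(e), above(f), linked(b), near(a,a), near(f,f)}
3. push(f,e)  →  {above(b), above(f), linked(b), near(a,a), near(f,e), near(f,f), on(f,e)}
4. push(f,b)  →  {above(f), linked(b), near(a,a), near(f,b), near(f,e), near(f,f), on(f,b), on(f,e)}
5. push(a,f)  →  {linked(b), near(a,a), near(a,f), near(f,b), near(f,e), near(f,f), on(a,f), on(f,b), on(f,e)}
optimal plan length = 5; 5 > 3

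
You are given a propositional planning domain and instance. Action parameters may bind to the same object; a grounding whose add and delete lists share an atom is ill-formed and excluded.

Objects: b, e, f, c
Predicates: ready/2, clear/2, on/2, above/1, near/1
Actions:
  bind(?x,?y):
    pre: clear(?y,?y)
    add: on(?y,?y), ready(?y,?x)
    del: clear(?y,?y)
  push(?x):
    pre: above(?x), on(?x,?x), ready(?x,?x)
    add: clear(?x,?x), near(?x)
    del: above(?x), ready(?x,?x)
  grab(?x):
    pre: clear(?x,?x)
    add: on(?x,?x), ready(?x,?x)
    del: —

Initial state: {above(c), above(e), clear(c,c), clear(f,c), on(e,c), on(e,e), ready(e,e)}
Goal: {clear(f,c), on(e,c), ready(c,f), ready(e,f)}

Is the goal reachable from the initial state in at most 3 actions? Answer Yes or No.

1. bind(f,c)  →  {above(c), above(e), clear(f,c), on(c,c), on(e,c), on(e,e), ready(c,f), ready(e,e)}
2. push(e)  →  {above(c), clear(e,e), clear(f,c), near(e), on(c,c), on(e,c), on(e,e), ready(c,f)}
3. bind(f,e)  →  {above(c), clear(f,c), near(e), on(c,c), on(e,c), on(e,e), ready(c,f), ready(e,f)}
optimal plan length = 3; 3 ≤ 3

Yes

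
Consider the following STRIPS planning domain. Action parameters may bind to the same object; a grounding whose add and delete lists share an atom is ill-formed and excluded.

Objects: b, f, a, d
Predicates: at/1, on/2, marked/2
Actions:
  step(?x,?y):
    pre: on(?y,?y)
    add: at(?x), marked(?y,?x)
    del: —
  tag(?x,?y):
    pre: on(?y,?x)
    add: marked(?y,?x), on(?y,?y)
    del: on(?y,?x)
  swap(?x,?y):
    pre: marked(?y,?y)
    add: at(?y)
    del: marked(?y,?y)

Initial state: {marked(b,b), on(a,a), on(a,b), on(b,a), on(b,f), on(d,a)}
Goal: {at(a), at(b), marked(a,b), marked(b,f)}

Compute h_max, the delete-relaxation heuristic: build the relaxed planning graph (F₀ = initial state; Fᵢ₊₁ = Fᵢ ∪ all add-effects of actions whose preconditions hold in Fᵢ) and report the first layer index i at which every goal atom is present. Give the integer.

F0 = init (6 atoms)
F1 = F0 ∪ {at(a), at(b), at(d), at(f), marked(a,a), marked(a,b), marked(a,d), marked(a,f), marked(b,a), marked(b,f), marked(d,a), on(b,b), on(d,d)}  (19 atoms)
goal ⊆ F1  ⇒  h_max = 1

1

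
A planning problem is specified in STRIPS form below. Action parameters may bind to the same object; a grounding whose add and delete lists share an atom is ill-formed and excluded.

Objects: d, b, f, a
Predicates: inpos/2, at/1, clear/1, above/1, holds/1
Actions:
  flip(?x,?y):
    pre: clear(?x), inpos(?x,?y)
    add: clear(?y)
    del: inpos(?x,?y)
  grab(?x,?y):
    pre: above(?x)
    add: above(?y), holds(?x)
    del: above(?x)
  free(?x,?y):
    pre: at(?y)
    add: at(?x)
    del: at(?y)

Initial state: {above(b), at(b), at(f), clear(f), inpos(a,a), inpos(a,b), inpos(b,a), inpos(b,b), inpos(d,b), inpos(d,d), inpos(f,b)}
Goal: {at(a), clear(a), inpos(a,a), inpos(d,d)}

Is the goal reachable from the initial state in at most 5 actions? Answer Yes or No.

Yes

1. flip(f,b)  →  {above(b), at(b), at(f), clear(b), clear(f), inpos(a,a), inpos(a,b), inpos(b,a), inpos(b,b), inpos(d,b), inpos(d,d)}
2. flip(b,a)  →  {above(b), at(b), at(f), clear(a), clear(b), clear(f), inpos(a,a), inpos(a,b), inpos(b,b), inpos(d,b), inpos(d,d)}
3. free(a,b)  →  {above(b), at(a), at(f), clear(a), clear(b), clear(f), inpos(a,a), inpos(a,b), inpos(b,b), inpos(d,b), inpos(d,d)}
optimal plan length = 3; 3 ≤ 5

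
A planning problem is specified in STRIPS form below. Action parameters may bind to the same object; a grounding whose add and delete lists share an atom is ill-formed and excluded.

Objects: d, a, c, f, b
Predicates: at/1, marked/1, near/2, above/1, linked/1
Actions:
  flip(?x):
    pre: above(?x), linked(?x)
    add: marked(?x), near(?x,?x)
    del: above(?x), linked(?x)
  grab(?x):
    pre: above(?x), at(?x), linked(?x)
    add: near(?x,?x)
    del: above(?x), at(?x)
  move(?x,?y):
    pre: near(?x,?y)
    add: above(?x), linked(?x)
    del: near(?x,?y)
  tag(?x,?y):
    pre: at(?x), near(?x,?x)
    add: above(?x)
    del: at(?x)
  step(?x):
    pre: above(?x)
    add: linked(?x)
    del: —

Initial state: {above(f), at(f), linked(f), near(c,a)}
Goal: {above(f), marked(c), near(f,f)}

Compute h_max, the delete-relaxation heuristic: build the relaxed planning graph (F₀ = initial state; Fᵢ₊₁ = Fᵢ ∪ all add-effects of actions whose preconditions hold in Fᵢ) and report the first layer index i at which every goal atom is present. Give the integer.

F0 = init (4 atoms)
F1 = F0 ∪ {above(c), linked(c), marked(f), near(f,f)}  (8 atoms)
F2 = F1 ∪ {marked(c), near(c,c)}  (10 atoms)
goal ⊆ F2  ⇒  h_max = 2

2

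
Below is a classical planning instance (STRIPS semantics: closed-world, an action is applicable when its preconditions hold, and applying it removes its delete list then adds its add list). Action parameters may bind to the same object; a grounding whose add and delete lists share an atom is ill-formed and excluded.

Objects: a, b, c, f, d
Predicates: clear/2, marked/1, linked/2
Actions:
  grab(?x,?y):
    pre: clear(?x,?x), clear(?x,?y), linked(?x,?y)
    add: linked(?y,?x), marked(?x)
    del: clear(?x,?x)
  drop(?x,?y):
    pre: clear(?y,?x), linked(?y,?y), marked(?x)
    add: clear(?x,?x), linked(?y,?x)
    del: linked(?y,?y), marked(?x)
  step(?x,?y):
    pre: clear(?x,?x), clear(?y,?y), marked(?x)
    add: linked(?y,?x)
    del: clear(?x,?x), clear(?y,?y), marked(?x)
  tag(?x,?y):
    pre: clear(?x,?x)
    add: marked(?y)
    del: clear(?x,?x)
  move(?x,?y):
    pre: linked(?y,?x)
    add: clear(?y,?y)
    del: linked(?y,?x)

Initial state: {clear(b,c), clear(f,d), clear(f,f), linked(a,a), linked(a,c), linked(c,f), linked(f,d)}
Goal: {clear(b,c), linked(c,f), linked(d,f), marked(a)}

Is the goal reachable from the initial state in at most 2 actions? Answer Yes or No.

1. grab(f,d)  →  {clear(b,c), clear(f,d), linked(a,a), linked(a,c), linked(c,f), linked(d,f), linked(f,d), marked(f)}
2. move(a,a)  →  {clear(a,a), clear(b,c), clear(f,d), linked(a,c), linked(c,f), linked(d,f), linked(f,d), marked(f)}
3. tag(a,a)  →  {clear(b,c), clear(f,d), linked(a,c), linked(c,f), linked(d,f), linked(f,d), marked(a), marked(f)}
optimal plan length = 3; 3 > 2

No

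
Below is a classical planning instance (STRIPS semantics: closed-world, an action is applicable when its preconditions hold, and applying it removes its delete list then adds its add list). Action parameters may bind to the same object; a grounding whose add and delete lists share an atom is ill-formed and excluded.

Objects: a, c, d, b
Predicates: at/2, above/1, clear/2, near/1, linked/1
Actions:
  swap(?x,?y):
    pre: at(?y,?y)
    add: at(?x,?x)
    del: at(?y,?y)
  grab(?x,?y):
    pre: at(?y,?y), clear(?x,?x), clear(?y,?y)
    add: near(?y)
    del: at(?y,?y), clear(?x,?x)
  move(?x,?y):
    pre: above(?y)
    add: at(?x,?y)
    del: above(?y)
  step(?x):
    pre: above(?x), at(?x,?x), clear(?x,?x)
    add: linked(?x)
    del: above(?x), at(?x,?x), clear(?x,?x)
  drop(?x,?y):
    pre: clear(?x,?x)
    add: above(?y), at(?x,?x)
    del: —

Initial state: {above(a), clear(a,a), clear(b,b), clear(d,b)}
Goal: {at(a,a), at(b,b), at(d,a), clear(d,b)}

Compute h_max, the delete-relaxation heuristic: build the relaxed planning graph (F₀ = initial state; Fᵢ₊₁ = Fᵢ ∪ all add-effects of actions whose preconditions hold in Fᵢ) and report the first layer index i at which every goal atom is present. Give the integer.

F0 = init (4 atoms)
F1 = F0 ∪ {above(b), above(c), above(d), at(a,a), at(b,a), at(b,b), at(c,a), at(d,a)}  (12 atoms)
goal ⊆ F1  ⇒  h_max = 1

1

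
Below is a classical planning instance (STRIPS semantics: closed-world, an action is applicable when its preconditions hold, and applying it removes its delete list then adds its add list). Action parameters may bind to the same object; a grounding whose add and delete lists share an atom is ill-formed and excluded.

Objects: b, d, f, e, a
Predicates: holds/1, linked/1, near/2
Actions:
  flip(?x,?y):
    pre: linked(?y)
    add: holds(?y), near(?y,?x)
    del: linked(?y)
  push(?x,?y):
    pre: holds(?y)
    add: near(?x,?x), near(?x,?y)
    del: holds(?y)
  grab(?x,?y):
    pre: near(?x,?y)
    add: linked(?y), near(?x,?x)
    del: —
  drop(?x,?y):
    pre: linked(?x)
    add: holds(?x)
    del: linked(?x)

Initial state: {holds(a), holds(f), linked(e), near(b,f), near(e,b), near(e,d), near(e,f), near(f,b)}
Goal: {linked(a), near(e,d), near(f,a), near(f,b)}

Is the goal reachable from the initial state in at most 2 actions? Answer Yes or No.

1. push(f,a)  →  {holds(f), linked(e), near(b,f), near(e,b), near(e,d), near(e,f), near(f,a), near(f,b), near(f,f)}
2. grab(f,a)  →  {holds(f), linked(a), linked(e), near(b,f), near(e,b), near(e,d), near(e,f), near(f,a), near(f,b), near(f,f)}
optimal plan length = 2; 2 ≤ 2

Yes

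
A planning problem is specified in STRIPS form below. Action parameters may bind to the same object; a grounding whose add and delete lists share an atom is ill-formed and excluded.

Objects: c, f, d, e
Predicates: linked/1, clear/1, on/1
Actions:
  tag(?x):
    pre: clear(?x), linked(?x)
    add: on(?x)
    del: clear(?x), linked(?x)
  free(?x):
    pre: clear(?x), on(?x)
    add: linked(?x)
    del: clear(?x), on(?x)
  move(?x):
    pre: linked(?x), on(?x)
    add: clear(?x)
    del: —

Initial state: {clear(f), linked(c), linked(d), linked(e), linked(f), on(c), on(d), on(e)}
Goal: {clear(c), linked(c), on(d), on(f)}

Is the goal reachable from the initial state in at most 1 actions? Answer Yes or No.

No

1. tag(f)  →  {linked(c), linked(d), linked(e), on(c), on(d), on(e), on(f)}
2. move(c)  →  {clear(c), linked(c), linked(d), linked(e), on(c), on(d), on(e), on(f)}
optimal plan length = 2; 2 > 1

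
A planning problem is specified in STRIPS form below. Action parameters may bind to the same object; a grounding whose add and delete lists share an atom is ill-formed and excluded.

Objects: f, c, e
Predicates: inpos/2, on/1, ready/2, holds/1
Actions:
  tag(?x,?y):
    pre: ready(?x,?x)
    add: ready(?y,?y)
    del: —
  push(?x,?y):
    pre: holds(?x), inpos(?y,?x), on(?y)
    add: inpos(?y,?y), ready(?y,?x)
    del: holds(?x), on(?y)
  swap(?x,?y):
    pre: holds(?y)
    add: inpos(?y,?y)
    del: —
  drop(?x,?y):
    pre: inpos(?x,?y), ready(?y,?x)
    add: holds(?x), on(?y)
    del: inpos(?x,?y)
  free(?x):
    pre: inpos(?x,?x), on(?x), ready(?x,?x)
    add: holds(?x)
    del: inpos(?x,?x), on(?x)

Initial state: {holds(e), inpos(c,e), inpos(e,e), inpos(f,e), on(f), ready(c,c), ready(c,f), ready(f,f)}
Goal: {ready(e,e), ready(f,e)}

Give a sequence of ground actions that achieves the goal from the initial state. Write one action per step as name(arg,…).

1. tag(f,e)  →  {holds(e), inpos(c,e), inpos(e,e), inpos(f,e), on(f), ready(c,c), ready(c,f), ready(e,e), ready(f,f)}
2. push(e,f)  →  {inpos(c,e), inpos(e,e), inpos(f,e), inpos(f,f), ready(c,c), ready(c,f), ready(e,e), ready(f,e), ready(f,f)}

tag(f,e); push(e,f)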